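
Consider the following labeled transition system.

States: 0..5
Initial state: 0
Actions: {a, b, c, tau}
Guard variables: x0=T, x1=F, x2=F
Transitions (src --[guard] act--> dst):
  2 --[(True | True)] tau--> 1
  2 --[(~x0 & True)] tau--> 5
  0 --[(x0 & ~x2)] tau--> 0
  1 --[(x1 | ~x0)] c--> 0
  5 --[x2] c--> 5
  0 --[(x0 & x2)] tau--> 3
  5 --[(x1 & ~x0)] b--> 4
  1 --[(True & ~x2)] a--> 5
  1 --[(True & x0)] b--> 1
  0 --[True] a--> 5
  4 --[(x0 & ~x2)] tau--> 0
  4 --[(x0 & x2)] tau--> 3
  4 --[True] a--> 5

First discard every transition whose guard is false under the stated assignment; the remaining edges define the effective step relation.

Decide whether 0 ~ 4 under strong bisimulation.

Answer: BISIMILAR

Analysis:
Bisimulation quotient by refinement:
  round 0: {{0,1,2,3,4,5}}
  round 1: {{0,4},{1},{2},{3,5}}
stable after 2 split(s): 4 block(s)
0∈{0,4}, 4∈{0,4}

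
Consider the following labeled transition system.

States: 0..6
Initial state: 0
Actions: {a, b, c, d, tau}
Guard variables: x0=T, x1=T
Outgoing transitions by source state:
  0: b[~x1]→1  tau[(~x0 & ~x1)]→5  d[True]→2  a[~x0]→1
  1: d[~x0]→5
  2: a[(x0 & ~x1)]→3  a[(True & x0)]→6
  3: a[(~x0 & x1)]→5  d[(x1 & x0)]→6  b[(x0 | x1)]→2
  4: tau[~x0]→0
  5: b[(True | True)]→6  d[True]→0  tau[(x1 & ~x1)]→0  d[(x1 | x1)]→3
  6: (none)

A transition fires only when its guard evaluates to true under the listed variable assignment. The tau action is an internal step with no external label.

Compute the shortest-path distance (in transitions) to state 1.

Breadth-first toward 1:
  L0 = {0}
  L1 = {2}
  L2 = {6}
1 never appears.

Answer: UNREACHABLE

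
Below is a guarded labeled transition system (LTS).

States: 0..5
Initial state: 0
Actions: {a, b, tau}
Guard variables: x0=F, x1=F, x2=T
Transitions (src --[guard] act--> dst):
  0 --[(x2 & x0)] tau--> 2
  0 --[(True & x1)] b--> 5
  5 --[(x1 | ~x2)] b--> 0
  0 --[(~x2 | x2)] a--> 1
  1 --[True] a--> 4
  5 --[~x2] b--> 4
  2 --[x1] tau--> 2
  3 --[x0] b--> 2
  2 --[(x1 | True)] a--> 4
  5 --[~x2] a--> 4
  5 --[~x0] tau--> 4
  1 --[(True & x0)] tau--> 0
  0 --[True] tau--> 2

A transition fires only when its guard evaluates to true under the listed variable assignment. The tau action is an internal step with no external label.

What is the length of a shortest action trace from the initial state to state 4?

Answer: 2

Working:
Breadth-first toward 4:
  Layer 0: {0}
  Layer 1: {1,2}
  Layer 2: {4}
depth(4)=2, e.g. a·a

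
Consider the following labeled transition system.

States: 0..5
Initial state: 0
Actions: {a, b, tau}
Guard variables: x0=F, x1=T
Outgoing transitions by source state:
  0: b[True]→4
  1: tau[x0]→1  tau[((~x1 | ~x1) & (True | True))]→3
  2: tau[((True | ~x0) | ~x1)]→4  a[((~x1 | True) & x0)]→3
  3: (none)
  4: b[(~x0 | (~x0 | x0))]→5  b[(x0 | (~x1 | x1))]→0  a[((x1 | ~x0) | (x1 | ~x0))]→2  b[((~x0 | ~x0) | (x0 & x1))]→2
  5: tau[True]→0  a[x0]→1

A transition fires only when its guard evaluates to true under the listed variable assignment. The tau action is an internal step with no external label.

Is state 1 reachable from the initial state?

Answer: UNREACHABLE

Working:
After dropping false guards: 7 live edges.
L0 = {0}
L1 = {4}  total {0,4}
L2 = {2,5}  total {0,2,4,5}
R = {0,2,4,5}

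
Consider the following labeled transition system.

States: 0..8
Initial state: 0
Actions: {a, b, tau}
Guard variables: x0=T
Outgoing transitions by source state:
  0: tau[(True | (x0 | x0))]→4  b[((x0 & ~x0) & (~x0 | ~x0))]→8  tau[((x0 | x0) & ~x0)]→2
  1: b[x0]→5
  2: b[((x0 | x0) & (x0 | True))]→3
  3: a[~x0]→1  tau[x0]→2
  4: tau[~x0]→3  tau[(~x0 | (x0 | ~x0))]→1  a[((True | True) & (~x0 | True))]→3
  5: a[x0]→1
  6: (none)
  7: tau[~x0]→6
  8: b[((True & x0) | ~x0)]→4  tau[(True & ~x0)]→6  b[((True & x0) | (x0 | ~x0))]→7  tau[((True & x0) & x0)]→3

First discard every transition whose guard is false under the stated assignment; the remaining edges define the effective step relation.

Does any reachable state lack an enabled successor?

Answer: DEADLOCK-FREE

Trace:
R = {0,1,2,3,4,5}
  0: tau→4  [deg 1]
  1: b→5  [deg 1]
  2: b→3  [deg 1]
  3: tau→2  [deg 1]
  4: a→3  tau→1  [deg 2]
  5: a→1  [deg 1]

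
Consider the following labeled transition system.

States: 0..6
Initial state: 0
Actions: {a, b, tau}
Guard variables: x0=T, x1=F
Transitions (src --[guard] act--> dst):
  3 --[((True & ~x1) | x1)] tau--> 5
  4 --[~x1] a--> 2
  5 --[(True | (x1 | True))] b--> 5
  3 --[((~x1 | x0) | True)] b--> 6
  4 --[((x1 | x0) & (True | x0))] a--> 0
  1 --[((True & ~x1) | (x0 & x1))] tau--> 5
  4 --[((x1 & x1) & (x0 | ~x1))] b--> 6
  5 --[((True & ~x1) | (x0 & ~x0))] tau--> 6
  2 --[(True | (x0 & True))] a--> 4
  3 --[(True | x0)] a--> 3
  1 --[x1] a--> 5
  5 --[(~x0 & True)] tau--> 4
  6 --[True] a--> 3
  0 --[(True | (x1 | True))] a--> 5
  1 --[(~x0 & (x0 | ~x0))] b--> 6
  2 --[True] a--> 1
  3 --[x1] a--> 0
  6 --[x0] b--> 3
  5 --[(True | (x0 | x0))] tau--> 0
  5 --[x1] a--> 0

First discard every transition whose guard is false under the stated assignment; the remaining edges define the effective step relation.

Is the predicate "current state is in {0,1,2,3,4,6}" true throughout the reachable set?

Allowed set {0,1,2,3,4,6}
Reach set: {0,3,5,6}
  0: ok
  3: ok
  5: ✗ unsafe
  6: ok
counterexample path to 5: a

Answer: INVARIANT VIOLATED at state 5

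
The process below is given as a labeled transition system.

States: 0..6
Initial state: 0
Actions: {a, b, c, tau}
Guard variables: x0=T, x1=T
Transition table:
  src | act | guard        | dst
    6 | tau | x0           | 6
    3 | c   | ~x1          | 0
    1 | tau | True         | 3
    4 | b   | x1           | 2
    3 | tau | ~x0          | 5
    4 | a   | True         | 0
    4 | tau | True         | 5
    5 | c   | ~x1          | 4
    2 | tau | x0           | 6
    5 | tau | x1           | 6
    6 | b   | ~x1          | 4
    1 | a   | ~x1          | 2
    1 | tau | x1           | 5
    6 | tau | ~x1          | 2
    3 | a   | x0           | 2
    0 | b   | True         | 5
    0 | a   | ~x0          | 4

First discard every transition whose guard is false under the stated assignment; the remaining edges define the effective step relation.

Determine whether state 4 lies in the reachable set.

Answer: UNREACHABLE

Trace:
10 transition(s) survive guard evaluation.
Layer 0: {0}
Layer 1: {5}  now seen {0,5}
Layer 2: {6}  now seen {0,5,6}
R = {0,5,6}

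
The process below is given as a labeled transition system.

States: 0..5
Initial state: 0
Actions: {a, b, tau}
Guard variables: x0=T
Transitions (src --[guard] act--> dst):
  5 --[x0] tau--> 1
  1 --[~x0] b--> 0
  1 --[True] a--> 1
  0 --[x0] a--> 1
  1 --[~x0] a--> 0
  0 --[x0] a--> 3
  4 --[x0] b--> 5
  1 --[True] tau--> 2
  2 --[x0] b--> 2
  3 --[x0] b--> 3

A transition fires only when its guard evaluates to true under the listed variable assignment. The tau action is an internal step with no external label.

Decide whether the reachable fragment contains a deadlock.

Reach set: {0,1,2,3}
  0: a→1  a→3  [deg 2]
  1: a→1  tau→2  [deg 2]
  2: b→2  [deg 1]
  3: b→3  [deg 1]

Answer: DEADLOCK-FREE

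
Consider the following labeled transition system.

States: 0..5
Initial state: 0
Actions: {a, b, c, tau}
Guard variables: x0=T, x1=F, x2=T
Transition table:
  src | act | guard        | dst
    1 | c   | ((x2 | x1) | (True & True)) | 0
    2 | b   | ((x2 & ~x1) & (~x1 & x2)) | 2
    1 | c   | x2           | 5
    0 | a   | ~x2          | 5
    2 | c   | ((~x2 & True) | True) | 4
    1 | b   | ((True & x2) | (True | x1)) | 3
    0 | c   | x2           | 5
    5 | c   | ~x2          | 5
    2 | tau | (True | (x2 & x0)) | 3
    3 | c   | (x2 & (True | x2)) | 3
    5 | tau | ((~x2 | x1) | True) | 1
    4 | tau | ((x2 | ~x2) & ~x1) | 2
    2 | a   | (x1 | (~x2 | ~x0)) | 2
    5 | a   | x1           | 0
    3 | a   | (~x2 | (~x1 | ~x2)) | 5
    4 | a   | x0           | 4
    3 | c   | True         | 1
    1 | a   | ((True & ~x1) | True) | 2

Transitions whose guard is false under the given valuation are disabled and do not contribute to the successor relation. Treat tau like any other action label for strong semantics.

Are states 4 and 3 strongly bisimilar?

Bisimulation quotient by refinement:
  P[0] = {{0,1,2,3,4,5}}
  P[1] = {{0},{1},{2},{3},{4},{5}}
6 equivalence class(es) (converged in 2)
class of 4: {4}; class of 3: {3}

Answer: NOT BISIMILAR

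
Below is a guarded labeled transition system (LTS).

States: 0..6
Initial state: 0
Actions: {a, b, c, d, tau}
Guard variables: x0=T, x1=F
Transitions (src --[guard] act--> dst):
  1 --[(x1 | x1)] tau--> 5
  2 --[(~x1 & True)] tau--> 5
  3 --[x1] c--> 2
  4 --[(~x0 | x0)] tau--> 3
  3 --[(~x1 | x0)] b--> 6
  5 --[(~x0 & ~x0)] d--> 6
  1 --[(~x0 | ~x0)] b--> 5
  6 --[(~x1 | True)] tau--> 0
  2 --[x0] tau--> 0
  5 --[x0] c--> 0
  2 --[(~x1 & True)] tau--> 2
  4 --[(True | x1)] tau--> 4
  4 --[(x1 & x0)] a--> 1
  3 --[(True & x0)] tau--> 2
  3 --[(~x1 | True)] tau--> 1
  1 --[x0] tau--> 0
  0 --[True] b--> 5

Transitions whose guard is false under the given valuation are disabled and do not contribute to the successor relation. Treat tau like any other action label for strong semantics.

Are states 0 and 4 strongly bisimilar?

Answer: NOT BISIMILAR

Working:
Refine partition for ~:
  round 0: {{0,1,2,3,4,5,6}}
  round 1: {{0},{1,2,4,6},{3},{5}}
  round 2: {{0},{1,6},{2},{3},{4},{5}}
stable after 3 split(s): 6 block(s)
0∈{0}, 4∈{4}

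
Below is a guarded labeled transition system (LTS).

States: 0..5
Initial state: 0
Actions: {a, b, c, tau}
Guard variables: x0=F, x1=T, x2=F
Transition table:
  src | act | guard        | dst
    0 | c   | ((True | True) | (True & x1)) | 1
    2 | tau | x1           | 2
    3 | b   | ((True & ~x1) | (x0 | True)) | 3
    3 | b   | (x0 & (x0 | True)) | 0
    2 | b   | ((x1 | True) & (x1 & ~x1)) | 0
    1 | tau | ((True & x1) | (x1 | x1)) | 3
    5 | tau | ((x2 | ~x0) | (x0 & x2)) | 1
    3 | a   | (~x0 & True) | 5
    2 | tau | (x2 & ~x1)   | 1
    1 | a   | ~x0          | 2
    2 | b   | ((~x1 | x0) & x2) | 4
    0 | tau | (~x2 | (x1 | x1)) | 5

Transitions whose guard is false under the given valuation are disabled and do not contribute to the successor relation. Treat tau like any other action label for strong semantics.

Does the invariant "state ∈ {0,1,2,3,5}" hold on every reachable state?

Answer: INVARIANT HOLDS

Working:
Allowed set {0,1,2,3,5}
Reachable = {0,1,2,3,5}
  0: ✓
  1: ✓
  2: ✓
  3: ✓
  5: ✓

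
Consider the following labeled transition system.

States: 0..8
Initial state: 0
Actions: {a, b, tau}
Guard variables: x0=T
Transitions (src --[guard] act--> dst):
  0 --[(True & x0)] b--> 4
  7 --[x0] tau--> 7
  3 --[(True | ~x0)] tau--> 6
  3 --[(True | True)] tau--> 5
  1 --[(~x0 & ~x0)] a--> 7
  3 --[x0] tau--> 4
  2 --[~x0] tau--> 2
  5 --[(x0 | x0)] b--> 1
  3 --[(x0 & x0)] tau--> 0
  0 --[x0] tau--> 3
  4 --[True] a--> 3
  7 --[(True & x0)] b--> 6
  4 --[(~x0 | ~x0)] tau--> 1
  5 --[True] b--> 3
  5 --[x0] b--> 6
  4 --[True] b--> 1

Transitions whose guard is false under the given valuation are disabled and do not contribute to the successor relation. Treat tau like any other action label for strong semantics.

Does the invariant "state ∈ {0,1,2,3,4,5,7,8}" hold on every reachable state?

Answer: INVARIANT VIOLATED at state 6

Working:
Safe = {0,1,2,3,4,5,7,8}
Reachable = {0,1,3,4,5,6}
  0: safe
  1: safe
  3: safe
  4: safe
  5: safe
  6: VIOLATES
counterexample path to 6: tau·tau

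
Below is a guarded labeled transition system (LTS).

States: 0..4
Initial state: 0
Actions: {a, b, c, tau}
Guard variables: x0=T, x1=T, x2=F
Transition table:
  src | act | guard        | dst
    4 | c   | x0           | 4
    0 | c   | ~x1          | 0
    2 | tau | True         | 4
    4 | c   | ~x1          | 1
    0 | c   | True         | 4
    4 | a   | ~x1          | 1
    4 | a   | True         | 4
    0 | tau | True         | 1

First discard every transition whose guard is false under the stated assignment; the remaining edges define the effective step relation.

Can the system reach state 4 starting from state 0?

Answer: REACHABLE

Working:
Guard filter leaves 5 enabled edge(s).
Layer 0: {0}
Layer 1: {1,4}  cumulative {0,1,4}
R = {0,1,4}
Path to 4: c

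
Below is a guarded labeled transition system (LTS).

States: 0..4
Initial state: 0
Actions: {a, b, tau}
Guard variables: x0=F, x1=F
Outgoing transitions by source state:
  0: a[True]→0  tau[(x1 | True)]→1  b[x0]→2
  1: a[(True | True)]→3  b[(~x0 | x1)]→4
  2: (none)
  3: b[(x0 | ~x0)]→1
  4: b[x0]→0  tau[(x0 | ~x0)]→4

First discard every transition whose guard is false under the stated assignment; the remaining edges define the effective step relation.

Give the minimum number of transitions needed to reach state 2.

BFS to 2:
  Layer 0: {0}
  Layer 1: {1}
  Layer 2: {3,4}
2 never appears.

Answer: UNREACHABLE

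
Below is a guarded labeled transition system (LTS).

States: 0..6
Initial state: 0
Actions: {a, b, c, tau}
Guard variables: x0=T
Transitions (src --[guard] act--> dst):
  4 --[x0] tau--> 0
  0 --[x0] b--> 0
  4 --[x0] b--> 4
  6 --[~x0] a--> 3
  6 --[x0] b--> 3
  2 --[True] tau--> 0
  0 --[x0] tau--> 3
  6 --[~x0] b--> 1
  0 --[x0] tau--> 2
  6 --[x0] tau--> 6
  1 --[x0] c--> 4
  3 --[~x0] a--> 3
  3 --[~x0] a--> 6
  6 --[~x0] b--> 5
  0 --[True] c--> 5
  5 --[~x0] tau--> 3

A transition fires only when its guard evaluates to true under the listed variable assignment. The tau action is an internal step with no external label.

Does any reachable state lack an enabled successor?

Reach set: {0,2,3,5}
  0: b→0  c→5  tau→2  tau→3  [4 exit(s)]
  2: tau→0  [1 exit(s)]
  3: ∅  [STUCK]
  5: ∅  [STUCK]
Path to 3: tau

Answer: DEADLOCK at state 3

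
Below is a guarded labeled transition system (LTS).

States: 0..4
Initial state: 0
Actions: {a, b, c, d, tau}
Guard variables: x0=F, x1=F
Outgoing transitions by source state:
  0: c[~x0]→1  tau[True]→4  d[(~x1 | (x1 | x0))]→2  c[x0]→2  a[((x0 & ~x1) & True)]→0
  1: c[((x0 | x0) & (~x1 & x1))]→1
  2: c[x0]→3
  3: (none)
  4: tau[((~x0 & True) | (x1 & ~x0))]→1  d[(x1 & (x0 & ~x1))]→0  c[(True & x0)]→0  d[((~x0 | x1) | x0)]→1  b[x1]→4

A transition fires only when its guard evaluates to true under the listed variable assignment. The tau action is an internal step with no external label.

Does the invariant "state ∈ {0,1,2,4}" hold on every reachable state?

Answer: INVARIANT HOLDS

Trace:
Safe = {0,1,2,4}
Reachable = {0,1,2,4}
  0: ✓
  1: ✓
  2: ✓
  4: ✓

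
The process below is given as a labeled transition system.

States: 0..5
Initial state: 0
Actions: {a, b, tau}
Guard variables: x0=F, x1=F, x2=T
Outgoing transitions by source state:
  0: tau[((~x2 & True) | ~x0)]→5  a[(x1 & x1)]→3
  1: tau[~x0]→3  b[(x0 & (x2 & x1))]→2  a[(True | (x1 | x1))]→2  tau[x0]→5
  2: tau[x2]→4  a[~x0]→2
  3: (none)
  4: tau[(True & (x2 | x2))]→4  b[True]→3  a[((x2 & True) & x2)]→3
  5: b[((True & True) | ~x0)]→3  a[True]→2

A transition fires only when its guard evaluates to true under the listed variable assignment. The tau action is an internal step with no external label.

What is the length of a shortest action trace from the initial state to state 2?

Breadth-first toward 2:
  Layer 0: {0}
  Layer 1: {5}
  Layer 2: {2,3}
2 enters at depth 2; path tau·a

Answer: 2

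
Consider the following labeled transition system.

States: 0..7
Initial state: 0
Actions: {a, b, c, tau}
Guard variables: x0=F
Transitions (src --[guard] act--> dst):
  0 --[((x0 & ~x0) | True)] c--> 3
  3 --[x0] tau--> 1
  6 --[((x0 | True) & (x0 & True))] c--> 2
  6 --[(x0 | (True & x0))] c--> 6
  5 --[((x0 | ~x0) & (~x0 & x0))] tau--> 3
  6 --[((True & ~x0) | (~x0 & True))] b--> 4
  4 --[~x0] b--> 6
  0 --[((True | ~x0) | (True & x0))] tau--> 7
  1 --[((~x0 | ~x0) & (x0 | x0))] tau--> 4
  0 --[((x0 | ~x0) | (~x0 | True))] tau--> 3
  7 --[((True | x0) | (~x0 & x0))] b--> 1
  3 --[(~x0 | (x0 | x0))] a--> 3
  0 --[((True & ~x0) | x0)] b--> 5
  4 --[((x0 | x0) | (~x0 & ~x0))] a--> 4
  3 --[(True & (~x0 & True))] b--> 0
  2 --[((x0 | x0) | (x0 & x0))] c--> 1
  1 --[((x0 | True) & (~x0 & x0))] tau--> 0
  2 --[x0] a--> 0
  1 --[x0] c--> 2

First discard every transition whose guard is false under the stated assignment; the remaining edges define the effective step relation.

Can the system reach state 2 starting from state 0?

Guard filter leaves 10 enabled edge(s).
depth 0: {0}
depth 1: {3,5,7}  total {0,3,5,7}
depth 2: {1}  total {0,1,3,5,7}
R = {0,1,3,5,7}

Answer: UNREACHABLE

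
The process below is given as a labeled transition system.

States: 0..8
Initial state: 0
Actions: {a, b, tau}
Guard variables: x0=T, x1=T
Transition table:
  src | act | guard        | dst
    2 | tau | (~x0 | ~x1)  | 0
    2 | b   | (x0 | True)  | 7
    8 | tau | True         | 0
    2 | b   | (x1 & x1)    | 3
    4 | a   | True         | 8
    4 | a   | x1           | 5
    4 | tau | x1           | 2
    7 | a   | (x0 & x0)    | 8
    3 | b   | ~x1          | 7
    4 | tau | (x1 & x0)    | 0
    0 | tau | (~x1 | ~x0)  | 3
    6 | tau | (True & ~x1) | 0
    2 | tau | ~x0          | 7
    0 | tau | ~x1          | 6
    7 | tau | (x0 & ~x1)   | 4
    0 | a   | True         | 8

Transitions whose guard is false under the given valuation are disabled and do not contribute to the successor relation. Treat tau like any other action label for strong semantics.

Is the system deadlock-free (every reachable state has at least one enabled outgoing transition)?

Answer: DEADLOCK-FREE

Working:
Reach set: {0,8}
  0: a→8  [1 exit(s)]
  8: tau→0  [1 exit(s)]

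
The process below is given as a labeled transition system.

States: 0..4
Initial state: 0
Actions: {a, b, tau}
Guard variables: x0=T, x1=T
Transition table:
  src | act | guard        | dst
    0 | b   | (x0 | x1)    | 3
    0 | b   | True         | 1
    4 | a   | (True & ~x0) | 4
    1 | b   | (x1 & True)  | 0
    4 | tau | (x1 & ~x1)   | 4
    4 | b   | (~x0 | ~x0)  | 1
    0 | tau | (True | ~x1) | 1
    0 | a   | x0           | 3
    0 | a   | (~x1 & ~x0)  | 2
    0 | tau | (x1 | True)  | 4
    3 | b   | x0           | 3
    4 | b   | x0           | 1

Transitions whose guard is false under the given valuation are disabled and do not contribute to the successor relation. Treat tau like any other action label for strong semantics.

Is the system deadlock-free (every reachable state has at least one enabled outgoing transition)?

Reachable = {0,1,3,4}
  0: a→3  b→1  b→3  tau→1  tau→4  [deg 5]
  1: b→0  [deg 1]
  3: b→3  [deg 1]
  4: b→1  [deg 1]

Answer: DEADLOCK-FREE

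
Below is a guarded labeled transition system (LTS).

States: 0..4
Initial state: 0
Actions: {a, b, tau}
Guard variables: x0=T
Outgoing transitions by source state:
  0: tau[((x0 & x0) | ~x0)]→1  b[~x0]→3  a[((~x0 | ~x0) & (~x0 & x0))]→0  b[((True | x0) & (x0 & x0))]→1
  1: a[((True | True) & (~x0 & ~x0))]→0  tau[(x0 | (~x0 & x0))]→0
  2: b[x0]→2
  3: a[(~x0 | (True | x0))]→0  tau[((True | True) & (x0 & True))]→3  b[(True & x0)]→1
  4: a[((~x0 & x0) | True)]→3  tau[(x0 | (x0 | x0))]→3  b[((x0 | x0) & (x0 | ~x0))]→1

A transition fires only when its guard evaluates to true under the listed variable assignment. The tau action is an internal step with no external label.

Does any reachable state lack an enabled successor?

Answer: DEADLOCK-FREE

Trace:
Reachable = {0,1}
  0: b→1  tau→1  [2 out]
  1: tau→0  [1 out]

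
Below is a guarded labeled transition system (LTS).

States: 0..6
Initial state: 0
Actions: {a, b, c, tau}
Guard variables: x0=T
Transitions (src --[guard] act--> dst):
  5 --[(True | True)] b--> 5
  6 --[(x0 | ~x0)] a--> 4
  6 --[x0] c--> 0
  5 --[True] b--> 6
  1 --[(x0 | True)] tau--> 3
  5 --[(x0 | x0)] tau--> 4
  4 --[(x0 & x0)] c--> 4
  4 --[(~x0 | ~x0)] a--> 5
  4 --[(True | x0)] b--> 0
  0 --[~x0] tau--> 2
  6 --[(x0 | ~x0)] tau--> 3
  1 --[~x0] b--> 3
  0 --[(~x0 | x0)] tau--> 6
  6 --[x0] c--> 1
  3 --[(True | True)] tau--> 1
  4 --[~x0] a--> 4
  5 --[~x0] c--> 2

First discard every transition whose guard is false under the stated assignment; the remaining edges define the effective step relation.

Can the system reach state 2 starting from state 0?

Guard filter leaves 12 enabled edge(s).
Layer 0: {0}
Layer 1: {6}  cumulative {0,6}
Layer 2: {1,3,4}  cumulative {0,1,3,4,6}
Reachable = {0,1,3,4,6}

Answer: UNREACHABLE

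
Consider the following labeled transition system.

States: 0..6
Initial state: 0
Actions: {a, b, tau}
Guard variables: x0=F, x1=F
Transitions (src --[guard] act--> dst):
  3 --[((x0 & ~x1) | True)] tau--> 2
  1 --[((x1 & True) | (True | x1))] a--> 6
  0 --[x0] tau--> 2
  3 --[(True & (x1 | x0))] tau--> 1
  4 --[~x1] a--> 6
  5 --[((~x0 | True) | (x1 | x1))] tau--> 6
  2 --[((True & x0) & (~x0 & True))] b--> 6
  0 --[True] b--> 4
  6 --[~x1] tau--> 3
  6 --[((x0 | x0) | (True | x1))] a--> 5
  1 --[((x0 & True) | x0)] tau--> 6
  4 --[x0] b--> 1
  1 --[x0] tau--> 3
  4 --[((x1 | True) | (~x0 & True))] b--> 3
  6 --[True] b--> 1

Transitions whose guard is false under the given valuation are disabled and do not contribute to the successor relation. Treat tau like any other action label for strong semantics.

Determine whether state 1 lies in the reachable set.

Answer: REACHABLE

Working:
Guard filter leaves 9 enabled edge(s).
L0 = {0}
L1 = {4}  now seen {0,4}
L2 = {3,6}  now seen {0,3,4,6}
L3 = {1,2,5}  now seen {0,1,2,3,4,5,6}
Reach set: {0,1,2,3,4,5,6}
Path to 1: b·a·b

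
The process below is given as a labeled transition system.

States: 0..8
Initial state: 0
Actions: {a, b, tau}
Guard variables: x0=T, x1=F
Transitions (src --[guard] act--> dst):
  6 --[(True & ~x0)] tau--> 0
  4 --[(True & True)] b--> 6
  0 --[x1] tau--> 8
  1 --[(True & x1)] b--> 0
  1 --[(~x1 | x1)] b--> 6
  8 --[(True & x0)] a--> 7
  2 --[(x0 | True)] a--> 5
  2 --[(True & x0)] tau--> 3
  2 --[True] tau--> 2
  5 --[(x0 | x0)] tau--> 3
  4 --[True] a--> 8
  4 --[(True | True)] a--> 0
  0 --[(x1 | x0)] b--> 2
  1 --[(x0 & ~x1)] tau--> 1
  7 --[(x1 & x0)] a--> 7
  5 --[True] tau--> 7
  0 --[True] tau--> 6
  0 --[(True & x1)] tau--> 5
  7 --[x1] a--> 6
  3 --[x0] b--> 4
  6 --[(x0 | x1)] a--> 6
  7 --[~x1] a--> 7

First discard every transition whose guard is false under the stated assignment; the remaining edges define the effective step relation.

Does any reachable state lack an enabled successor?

Reachable = {0,2,3,4,5,6,7,8}
  0: b→2  tau→6  [2 exit(s)]
  2: a→5  tau→2  tau→3  [3 exit(s)]
  3: b→4  [1 exit(s)]
  4: a→0  a→8  b→6  [3 exit(s)]
  5: tau→3  tau→7  [2 exit(s)]
  6: a→6  [1 exit(s)]
  7: a→7  [1 exit(s)]
  8: a→7  [1 exit(s)]

Answer: DEADLOCK-FREE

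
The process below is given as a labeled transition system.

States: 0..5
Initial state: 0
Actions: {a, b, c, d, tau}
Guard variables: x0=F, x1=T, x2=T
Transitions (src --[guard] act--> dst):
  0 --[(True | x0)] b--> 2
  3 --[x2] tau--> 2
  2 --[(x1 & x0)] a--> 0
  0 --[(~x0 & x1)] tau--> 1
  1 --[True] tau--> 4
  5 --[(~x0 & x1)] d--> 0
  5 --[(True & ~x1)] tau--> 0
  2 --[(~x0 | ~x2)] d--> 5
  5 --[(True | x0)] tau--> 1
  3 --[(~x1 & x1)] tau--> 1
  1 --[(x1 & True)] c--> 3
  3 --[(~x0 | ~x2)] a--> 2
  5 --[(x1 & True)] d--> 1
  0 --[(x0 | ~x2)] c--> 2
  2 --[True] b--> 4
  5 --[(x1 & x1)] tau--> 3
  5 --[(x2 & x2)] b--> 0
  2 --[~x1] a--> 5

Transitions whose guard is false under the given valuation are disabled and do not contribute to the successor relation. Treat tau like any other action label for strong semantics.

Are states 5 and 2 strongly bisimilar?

Answer: NOT BISIMILAR

Working:
Bisimulation quotient by refinement:
  P[0] = {{0,1,2,3,4,5}}
  P[1] = {{0},{1},{2},{3},{4},{5}}
Fixed point at round 2; 6 class(es).
[5]={5}  [2]={2}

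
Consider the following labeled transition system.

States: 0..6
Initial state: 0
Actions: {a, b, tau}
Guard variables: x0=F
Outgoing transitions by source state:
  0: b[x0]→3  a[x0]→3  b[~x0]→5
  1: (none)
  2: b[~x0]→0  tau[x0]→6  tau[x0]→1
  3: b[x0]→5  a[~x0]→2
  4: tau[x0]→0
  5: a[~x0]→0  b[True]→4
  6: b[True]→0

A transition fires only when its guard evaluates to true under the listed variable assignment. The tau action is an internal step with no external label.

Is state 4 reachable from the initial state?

Answer: REACHABLE

Trace:
Guard filter leaves 6 enabled edge(s).
depth 0: {0}
depth 1: {5}  total {0,5}
depth 2: {4}  total {0,4,5}
R = {0,4,5}
witness 4: b·b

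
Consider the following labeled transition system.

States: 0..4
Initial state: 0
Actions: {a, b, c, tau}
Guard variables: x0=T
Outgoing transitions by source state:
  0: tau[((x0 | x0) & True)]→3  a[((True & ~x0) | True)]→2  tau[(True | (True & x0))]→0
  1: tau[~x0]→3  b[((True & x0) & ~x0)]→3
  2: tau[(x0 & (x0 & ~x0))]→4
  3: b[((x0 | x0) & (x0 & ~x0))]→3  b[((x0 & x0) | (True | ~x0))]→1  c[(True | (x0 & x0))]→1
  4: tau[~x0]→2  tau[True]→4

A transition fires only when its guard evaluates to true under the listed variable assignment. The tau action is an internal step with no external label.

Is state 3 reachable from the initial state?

Answer: REACHABLE

Analysis:
After dropping false guards: 6 live edges.
depth 0: {0}
depth 1: {2,3}  total {0,2,3}
depth 2: {1}  total {0,1,2,3}
Reachable = {0,1,2,3}
Path to 3: tau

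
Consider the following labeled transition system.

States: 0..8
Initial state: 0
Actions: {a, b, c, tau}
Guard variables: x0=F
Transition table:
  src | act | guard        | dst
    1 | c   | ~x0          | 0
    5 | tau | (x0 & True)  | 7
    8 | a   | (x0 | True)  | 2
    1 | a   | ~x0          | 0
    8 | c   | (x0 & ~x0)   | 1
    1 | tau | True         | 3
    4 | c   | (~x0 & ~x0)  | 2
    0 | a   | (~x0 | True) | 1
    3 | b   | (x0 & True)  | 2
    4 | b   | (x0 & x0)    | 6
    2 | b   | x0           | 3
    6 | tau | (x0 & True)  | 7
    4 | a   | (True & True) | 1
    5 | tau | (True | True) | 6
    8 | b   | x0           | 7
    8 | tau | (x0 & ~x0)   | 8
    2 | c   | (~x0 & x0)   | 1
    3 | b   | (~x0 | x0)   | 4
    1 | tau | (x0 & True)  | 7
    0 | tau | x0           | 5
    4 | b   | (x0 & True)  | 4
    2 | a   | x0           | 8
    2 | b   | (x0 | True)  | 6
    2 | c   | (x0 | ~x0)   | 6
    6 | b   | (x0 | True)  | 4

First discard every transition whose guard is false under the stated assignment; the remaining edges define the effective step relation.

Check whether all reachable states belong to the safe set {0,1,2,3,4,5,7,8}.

Inv-set: {0,1,2,3,4,5,7,8}
R = {0,1,2,3,4,6}
  0: ok
  1: ok
  2: ok
  3: ok
  4: ok
  6: ✗ unsafe
witness against invariant: a·tau·b·c·b → 6

Answer: INVARIANT VIOLATED at state 6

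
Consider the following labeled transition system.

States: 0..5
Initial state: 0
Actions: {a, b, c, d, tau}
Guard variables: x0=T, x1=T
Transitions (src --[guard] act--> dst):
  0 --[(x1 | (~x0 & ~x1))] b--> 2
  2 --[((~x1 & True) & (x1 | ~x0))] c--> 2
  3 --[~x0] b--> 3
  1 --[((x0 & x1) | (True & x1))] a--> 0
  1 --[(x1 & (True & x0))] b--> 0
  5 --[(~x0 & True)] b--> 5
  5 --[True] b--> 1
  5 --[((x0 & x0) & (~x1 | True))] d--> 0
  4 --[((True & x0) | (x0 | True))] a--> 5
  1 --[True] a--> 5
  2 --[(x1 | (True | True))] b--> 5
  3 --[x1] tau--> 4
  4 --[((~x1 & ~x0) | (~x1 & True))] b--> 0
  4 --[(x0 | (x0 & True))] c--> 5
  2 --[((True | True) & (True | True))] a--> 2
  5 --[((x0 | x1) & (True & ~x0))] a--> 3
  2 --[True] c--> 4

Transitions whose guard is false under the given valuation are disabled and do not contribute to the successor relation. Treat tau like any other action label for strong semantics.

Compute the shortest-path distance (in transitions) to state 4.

Answer: 2

Trace:
Breadth-first toward 4:
  Layer 0: {0}
  Layer 1: {2}
  Layer 2: {4,5}
4 enters at depth 2; path b·c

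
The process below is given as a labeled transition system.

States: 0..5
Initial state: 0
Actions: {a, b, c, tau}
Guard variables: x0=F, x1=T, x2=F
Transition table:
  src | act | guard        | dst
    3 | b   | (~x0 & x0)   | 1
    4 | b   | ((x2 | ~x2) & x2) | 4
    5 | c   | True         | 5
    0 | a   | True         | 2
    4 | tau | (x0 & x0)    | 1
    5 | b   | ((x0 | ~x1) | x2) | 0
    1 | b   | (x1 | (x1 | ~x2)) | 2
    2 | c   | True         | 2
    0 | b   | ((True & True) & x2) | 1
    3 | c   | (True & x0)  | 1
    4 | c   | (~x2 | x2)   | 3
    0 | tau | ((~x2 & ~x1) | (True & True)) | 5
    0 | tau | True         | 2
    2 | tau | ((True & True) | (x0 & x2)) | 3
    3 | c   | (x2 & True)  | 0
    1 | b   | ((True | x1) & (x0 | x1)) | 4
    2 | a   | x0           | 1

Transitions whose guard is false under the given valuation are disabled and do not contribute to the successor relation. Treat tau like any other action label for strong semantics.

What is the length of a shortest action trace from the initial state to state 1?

BFS to 1:
  depth 0: {0}
  depth 1: {2,5}
  depth 2: {3}
1 never appears.

Answer: UNREACHABLE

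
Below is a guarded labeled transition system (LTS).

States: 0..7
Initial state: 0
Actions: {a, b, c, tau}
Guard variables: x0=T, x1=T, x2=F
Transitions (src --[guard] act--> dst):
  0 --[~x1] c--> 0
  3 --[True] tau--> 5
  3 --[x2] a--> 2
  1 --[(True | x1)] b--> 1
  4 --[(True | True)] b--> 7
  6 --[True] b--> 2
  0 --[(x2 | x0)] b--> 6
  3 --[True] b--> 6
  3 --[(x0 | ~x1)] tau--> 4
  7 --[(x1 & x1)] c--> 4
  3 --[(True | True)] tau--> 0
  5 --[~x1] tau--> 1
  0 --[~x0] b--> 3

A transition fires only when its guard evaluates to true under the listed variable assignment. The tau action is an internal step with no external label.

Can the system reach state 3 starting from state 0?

After dropping false guards: 9 live edges.
L0 = {0}
L1 = {6}  cumulative {0,6}
L2 = {2}  cumulative {0,2,6}
Reach set: {0,2,6}

Answer: UNREACHABLE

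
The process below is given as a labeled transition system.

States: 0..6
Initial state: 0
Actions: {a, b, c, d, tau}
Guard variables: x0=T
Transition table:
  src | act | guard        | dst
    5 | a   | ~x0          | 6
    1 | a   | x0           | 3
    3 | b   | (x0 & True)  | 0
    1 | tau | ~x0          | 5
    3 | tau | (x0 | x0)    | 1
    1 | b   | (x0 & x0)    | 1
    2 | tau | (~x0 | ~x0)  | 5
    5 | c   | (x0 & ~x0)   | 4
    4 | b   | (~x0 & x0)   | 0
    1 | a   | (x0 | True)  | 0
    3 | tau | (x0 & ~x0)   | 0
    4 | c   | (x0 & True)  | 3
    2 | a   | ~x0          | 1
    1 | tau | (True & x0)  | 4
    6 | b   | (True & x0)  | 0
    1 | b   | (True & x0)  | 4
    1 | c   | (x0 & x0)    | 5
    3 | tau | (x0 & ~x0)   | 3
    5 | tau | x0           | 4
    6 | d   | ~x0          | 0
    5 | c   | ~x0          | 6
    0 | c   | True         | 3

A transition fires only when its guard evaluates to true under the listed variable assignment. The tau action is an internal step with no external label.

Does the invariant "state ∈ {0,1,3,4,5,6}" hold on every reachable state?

Allowed set {0,1,3,4,5,6}
Reach set: {0,1,3,4,5}
  0: safe
  1: safe
  3: safe
  4: safe
  5: safe

Answer: INVARIANT HOLDS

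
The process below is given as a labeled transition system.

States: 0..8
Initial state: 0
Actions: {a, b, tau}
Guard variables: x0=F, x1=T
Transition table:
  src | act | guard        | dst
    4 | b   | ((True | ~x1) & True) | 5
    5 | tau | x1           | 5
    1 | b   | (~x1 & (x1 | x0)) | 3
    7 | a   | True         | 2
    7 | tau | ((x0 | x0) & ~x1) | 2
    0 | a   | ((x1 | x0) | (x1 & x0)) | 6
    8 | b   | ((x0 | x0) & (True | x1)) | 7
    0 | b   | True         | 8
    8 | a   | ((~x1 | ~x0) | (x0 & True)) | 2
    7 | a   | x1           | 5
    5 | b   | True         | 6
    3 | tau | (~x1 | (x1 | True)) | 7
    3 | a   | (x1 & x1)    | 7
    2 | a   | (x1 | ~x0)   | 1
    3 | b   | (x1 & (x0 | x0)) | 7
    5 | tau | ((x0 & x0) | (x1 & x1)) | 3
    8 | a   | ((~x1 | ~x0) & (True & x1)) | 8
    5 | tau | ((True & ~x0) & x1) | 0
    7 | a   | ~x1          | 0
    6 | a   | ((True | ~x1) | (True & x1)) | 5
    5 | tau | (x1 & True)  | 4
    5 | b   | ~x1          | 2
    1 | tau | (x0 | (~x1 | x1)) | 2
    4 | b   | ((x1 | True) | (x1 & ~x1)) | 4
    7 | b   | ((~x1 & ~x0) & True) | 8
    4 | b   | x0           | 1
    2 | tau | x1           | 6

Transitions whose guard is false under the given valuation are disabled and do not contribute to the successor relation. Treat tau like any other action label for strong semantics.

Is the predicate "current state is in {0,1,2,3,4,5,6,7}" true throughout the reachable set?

Safe = {0,1,2,3,4,5,6,7}
R = {0,1,2,3,4,5,6,7,8}
  0: safe
  1: safe
  2: safe
  3: safe
  4: safe
  5: safe
  6: safe
  7: safe
  8: VIOLATES
witness against invariant: b → 8

Answer: INVARIANT VIOLATED at state 8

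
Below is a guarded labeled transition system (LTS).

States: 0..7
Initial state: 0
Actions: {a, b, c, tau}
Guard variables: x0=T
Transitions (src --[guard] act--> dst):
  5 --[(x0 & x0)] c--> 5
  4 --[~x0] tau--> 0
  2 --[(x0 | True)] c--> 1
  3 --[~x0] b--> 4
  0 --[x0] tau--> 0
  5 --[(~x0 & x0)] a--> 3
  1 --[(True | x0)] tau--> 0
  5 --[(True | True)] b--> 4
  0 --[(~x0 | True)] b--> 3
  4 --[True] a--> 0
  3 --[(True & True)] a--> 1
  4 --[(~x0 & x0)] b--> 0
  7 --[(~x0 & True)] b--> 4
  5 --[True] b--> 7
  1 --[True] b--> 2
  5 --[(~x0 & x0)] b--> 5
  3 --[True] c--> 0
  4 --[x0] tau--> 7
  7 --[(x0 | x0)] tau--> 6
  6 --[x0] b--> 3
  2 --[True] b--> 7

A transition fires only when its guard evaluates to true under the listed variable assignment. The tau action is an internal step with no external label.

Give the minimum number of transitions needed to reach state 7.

Answer: 4

Trace:
Breadth-first toward 7:
  L0 = {0}
  L1 = {3}
  L2 = {1}
  L3 = {2}
  L4 = {7}
depth(7)=4, e.g. b·a·b·b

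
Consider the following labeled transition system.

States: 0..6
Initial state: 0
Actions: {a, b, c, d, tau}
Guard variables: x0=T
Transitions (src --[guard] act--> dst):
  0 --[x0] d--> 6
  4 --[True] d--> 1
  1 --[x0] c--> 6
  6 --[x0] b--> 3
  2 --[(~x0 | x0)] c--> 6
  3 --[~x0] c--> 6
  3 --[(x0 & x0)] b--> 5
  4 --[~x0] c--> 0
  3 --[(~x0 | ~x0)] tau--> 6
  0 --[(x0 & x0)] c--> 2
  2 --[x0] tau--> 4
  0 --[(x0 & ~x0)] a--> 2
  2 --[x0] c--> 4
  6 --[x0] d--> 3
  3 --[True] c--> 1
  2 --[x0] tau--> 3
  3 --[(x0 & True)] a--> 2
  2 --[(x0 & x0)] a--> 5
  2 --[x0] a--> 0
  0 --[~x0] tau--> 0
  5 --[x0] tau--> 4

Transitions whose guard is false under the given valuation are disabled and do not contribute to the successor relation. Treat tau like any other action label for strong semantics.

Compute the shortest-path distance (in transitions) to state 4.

Answer: 2

Working:
BFS to 4:
  depth 0: {0}
  depth 1: {2,6}
  depth 2: {3,4,5}
4 enters at depth 2; path c·c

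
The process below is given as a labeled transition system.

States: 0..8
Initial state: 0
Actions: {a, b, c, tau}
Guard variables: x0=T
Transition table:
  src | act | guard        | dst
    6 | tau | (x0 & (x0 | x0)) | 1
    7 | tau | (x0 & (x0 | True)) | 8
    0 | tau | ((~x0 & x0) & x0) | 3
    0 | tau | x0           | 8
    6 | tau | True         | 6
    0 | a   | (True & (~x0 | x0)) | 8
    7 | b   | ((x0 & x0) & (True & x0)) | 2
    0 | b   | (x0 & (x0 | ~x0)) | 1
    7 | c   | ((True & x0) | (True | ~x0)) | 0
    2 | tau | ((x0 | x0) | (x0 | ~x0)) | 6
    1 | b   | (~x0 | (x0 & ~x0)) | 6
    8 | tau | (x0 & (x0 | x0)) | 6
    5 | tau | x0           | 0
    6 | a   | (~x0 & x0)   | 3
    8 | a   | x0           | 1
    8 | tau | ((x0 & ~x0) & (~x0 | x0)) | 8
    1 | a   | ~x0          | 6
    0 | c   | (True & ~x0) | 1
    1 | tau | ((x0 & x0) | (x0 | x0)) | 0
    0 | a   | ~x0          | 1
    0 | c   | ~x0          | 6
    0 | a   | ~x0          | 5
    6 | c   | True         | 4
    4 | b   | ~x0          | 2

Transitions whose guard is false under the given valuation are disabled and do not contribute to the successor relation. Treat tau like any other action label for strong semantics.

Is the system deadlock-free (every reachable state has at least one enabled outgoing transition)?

Reachable = {0,1,4,6,8}
  0: a→8  b→1  tau→8  [3 exit(s)]
  1: tau→0  [1 exit(s)]
  4: ∅  [deadlock]
  6: c→4  tau→1  tau→6  [3 exit(s)]
  8: a→1  tau→6  [2 exit(s)]
witness 4: tau·tau·c

Answer: DEADLOCK at state 4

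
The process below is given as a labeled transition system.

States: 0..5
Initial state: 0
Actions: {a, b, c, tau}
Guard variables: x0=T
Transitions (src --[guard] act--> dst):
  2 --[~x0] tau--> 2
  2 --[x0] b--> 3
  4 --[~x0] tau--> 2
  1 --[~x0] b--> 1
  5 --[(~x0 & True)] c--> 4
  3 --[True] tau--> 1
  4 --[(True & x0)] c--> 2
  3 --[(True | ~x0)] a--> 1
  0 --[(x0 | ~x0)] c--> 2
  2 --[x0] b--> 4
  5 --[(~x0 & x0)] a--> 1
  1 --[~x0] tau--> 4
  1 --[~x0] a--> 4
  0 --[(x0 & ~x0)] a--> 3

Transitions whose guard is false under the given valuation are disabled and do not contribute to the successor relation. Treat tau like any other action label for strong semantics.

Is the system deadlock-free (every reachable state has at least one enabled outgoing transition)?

R = {0,1,2,3,4}
  0: c→2  [deg 1]
  1: ∅  [STUCK]
  2: b→3  b→4  [deg 2]
  3: a→1  tau→1  [deg 2]
  4: c→2  [deg 1]
witness 1: c·b·tau

Answer: DEADLOCK at state 1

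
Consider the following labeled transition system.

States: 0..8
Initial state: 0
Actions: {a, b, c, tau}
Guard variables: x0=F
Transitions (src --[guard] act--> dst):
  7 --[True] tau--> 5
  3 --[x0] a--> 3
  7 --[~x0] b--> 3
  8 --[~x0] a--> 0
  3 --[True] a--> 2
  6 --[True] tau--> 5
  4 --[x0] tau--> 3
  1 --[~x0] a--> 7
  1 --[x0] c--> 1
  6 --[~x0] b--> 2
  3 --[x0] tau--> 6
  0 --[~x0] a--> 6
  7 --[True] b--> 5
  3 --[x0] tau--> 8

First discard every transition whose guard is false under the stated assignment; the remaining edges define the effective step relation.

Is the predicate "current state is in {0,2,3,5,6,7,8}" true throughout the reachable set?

Answer: INVARIANT HOLDS

Trace:
Inv-set: {0,2,3,5,6,7,8}
Reachable = {0,2,5,6}
  0: ✓
  2: ✓
  5: ✓
  6: ✓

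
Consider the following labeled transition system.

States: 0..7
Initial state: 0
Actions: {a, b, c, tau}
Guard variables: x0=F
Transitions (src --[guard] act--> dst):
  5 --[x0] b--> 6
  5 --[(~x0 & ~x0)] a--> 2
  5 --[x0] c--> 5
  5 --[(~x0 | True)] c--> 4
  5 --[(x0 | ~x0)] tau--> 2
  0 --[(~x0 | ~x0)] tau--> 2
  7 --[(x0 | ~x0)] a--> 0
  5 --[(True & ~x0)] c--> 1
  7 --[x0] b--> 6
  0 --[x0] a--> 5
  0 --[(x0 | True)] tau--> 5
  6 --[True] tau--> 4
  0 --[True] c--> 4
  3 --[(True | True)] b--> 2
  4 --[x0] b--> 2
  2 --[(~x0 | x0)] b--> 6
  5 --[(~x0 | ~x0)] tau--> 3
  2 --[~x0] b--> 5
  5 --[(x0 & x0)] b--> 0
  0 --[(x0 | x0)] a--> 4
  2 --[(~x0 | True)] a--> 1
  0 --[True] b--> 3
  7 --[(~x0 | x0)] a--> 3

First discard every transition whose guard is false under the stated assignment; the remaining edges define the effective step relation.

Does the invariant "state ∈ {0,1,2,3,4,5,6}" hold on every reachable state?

Answer: INVARIANT HOLDS

Trace:
Inv-set: {0,1,2,3,4,5,6}
Reach set: {0,1,2,3,4,5,6}
  0: ✓
  1: ✓
  2: ✓
  3: ✓
  4: ✓
  5: ✓
  6: ✓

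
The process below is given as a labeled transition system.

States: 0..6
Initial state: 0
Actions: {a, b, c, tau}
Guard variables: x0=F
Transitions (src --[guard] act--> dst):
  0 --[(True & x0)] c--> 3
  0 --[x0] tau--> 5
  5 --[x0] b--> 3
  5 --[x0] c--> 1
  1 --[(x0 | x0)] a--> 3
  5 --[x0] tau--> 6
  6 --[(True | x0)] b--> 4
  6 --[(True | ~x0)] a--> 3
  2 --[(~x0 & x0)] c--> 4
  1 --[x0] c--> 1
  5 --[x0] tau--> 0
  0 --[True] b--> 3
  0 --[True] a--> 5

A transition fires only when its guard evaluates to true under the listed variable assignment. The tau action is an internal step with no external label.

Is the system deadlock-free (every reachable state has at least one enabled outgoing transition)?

Answer: DEADLOCK at state 3

Working:
R = {0,3,5}
  0: a→5  b→3  [2 exit(s)]
  3: ∅  [STUCK]
  5: ∅  [STUCK]
Path to 3: b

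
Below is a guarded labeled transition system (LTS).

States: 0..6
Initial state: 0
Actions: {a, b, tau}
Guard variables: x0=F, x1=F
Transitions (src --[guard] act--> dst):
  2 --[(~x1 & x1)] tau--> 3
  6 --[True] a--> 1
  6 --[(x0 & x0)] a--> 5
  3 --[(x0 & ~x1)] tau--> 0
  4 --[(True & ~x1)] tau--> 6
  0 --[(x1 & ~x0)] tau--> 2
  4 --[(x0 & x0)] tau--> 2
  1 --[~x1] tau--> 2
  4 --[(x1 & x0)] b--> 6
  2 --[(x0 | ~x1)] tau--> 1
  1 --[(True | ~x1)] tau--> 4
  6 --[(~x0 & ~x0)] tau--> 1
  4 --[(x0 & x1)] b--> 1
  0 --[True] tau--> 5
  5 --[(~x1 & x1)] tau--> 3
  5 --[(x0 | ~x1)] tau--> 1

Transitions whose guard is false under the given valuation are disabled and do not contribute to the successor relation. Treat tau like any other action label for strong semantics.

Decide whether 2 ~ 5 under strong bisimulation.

Answer: BISIMILAR

Working:
Compute ~ classes (split until stable):
  P[0] = {{0,1,2,3,4,5,6}}
  P[1] = {{0,1,2,4,5},{3},{6}}
  P[2] = {{0,1,2,5},{3},{4},{6}}
  P[3] = {{0,2,5},{1},{3},{4},{6}}
  P[4] = {{0},{1},{2,5},{3},{4},{6}}
stable after 5 split(s): 6 block(s)
[2]={2,5}  [5]={2,5}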